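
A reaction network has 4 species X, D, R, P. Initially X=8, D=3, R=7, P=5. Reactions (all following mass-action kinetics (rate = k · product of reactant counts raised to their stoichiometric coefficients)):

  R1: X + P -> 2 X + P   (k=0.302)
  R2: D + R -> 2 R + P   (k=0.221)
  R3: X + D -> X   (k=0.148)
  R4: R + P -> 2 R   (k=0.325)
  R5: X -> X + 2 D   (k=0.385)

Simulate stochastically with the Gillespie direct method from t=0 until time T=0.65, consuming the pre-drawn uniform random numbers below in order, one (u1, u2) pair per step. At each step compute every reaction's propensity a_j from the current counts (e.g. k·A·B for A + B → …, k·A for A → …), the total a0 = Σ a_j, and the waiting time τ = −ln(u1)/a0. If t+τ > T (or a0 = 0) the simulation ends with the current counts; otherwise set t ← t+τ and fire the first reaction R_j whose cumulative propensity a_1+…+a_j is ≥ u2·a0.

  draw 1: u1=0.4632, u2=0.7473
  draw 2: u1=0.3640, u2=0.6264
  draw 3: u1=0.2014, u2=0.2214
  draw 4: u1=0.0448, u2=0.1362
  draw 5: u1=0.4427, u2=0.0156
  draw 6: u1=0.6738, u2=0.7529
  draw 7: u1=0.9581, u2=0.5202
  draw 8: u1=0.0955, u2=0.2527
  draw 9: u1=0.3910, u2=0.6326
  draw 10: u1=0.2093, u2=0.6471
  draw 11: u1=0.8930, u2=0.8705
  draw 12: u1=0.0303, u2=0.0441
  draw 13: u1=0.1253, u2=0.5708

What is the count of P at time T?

P at T = 1

t=0.000: X=8 D=3 R=7 P=5
Draw 1: a1=12.080, a2=4.641, a3=3.552, a4=11.375, a5=3.080, a0=34.728; τ=−ln(0.4632)/34.728=0.022 → t=0.022; u2·a0=0.7473·34.728=25.952; a1+…+a3=20.273 < 25.952 ≤ a1+…+a4=31.648 → R4 fires; X=8 D=3 R=8 P=4
Draw 2: a1=9.664, a2=5.304, a3=3.552, a4=10.400, a5=3.080, a0=32.000; τ=−ln(0.3640)/32.000=0.032 → t=0.054; u2·a0=0.6264·32.000=20.045; a1+…+a3=18.520 < 20.045 ≤ a1+…+a4=28.920 → R4 fires; X=8 D=3 R=9 P=3
Draw 3: a1=7.248, a2=5.967, a3=3.552, a4=8.775, a5=3.080, a0=28.622; τ=−ln(0.2014)/28.622=0.056 → t=0.110; u2·a0=0.2214·28.622=6.337 ≤ a1=7.248 → R1 fires; X=9 D=3 R=9 P=3
Draw 4: a1=8.154, a2=5.967, a3=3.996, a4=8.775, a5=3.465, a0=30.357; τ=−ln(0.0448)/30.357=0.102 → t=0.212; u2·a0=0.1362·30.357=4.135 ≤ a1=8.154 → R1 fires; X=10 D=3 R=9 P=3
Draw 5: a1=9.060, a2=5.967, a3=4.440, a4=8.775, a5=3.850, a0=32.092; τ=−ln(0.4427)/32.092=0.025 → t=0.237; u2·a0=0.0156·32.092=0.501 ≤ a1=9.060 → R1 fires; X=11 D=3 R=9 P=3
Draw 6: a1=9.966, a2=5.967, a3=4.884, a4=8.775, a5=4.235, a0=33.827; τ=−ln(0.6738)/33.827=0.012 → t=0.249; u2·a0=0.7529·33.827=25.468; a1+…+a3=20.817 < 25.468 ≤ a1+…+a4=29.592 → R4 fires; X=11 D=3 R=10 P=2
Draw 7: a1=6.644, a2=6.630, a3=4.884, a4=6.500, a5=4.235, a0=28.893; τ=−ln(0.9581)/28.893=0.001 → t=0.251; u2·a0=0.5202·28.893=15.030; a1+a2=13.274 < 15.030 ≤ a1+…+a3=18.158 → R3 fires; X=11 D=2 R=10 P=2
Draw 8: a1=6.644, a2=4.420, a3=3.256, a4=6.500, a5=4.235, a0=25.055; τ=−ln(0.0955)/25.055=0.094 → t=0.344; u2·a0=0.2527·25.055=6.331 ≤ a1=6.644 → R1 fires; X=12 D=2 R=10 P=2
Draw 9: a1=7.248, a2=4.420, a3=3.552, a4=6.500, a5=4.620, a0=26.340; τ=−ln(0.3910)/26.340=0.036 → t=0.380; u2·a0=0.6326·26.340=16.663; a1+…+a3=15.220 < 16.663 ≤ a1+…+a4=21.720 → R4 fires; X=12 D=2 R=11 P=1
Draw 10: a1=3.624, a2=4.862, a3=3.552, a4=3.575, a5=4.620, a0=20.233; τ=−ln(0.2093)/20.233=0.077 → t=0.457; u2·a0=0.6471·20.233=13.093; a1+…+a3=12.038 < 13.093 ≤ a1+…+a4=15.613 → R4 fires; X=12 D=2 R=12 P=0
Draw 11: a1=0.000, a2=5.304, a3=3.552, a4=0.000, a5=4.620, a0=13.476; τ=−ln(0.8930)/13.476=0.008 → t=0.466; u2·a0=0.8705·13.476=11.731; a1+…+a4=8.856 < 11.731 ≤ a1+…+a5=13.476 → R5 fires; X=12 D=4 R=12 P=0
Draw 12: a1=0.000, a2=10.608, a3=7.104, a4=0.000, a5=4.620, a0=22.332; τ=−ln(0.0303)/22.332=0.157 → t=0.622; u2·a0=0.0441·22.332=0.985; a1=0.000 < 0.985 ≤ a1+a2=10.608 → R2 fires; X=12 D=3 R=13 P=1
Draw 13: a1=3.624, a2=8.619, a3=5.328, a4=4.225, a5=4.620, a0=26.416; τ=−ln(0.1253)/26.416=0.079 → t=0.701 > T=0.65: stop.
Read off P at T=0.65: 1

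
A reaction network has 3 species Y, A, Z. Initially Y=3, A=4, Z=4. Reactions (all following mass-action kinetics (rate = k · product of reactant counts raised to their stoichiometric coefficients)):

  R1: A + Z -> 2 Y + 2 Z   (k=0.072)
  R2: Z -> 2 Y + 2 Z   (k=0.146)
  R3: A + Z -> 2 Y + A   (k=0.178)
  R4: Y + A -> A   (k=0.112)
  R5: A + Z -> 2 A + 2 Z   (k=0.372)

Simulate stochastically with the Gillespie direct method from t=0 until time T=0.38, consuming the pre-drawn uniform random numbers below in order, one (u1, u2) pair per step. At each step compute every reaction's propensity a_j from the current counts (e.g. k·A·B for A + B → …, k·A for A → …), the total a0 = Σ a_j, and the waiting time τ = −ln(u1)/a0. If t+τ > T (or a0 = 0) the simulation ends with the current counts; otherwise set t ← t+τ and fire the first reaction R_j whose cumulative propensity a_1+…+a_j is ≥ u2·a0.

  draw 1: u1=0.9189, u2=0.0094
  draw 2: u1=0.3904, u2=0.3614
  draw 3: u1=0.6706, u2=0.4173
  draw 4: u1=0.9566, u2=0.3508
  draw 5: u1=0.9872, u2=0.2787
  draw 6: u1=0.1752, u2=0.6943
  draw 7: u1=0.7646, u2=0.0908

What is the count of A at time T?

A at T = 3

t=0.000: Y=3 A=4 Z=4
Draw 1: a1=1.152, a2=0.584, a3=2.848, a4=1.344, a5=5.952, a0=11.880; τ=−ln(0.9189)/11.880=0.007 → t=0.007; u2·a0=0.0094·11.880=0.112 ≤ a1=1.152 → R1 fires; Y=5 A=3 Z=5
Draw 2: a1=1.080, a2=0.730, a3=2.670, a4=1.680, a5=5.580, a0=11.740; τ=−ln(0.3904)/11.740=0.080 → t=0.087; u2·a0=0.3614·11.740=4.243; a1+a2=1.810 < 4.243 ≤ a1+…+a3=4.480 → R3 fires; Y=7 A=3 Z=4
Draw 3: a1=0.864, a2=0.584, a3=2.136, a4=2.352, a5=4.464, a0=10.400; τ=−ln(0.6706)/10.400=0.038 → t=0.126; u2·a0=0.4173·10.400=4.340; a1+…+a3=3.584 < 4.340 ≤ a1+…+a4=5.936 → R4 fires; Y=6 A=3 Z=4
Draw 4: a1=0.864, a2=0.584, a3=2.136, a4=2.016, a5=4.464, a0=10.064; τ=−ln(0.9566)/10.064=0.004 → t=0.130; u2·a0=0.3508·10.064=3.530; a1+a2=1.448 < 3.530 ≤ a1+…+a3=3.584 → R3 fires; Y=8 A=3 Z=3
Draw 5: a1=0.648, a2=0.438, a3=1.602, a4=2.688, a5=3.348, a0=8.724; τ=−ln(0.9872)/8.724=0.001 → t=0.132; u2·a0=0.2787·8.724=2.431; a1+a2=1.086 < 2.431 ≤ a1+…+a3=2.688 → R3 fires; Y=10 A=3 Z=2
Draw 6: a1=0.432, a2=0.292, a3=1.068, a4=3.360, a5=2.232, a0=7.384; τ=−ln(0.1752)/7.384=0.236 → t=0.367; u2·a0=0.6943·7.384=5.127; a1+…+a3=1.792 < 5.127 ≤ a1+…+a4=5.152 → R4 fires; Y=9 A=3 Z=2
Draw 7: a1=0.432, a2=0.292, a3=1.068, a4=3.024, a5=2.232, a0=7.048; τ=−ln(0.7646)/7.048=0.038 → t=0.406 > T=0.38: stop.
Read off A at T=0.38: 3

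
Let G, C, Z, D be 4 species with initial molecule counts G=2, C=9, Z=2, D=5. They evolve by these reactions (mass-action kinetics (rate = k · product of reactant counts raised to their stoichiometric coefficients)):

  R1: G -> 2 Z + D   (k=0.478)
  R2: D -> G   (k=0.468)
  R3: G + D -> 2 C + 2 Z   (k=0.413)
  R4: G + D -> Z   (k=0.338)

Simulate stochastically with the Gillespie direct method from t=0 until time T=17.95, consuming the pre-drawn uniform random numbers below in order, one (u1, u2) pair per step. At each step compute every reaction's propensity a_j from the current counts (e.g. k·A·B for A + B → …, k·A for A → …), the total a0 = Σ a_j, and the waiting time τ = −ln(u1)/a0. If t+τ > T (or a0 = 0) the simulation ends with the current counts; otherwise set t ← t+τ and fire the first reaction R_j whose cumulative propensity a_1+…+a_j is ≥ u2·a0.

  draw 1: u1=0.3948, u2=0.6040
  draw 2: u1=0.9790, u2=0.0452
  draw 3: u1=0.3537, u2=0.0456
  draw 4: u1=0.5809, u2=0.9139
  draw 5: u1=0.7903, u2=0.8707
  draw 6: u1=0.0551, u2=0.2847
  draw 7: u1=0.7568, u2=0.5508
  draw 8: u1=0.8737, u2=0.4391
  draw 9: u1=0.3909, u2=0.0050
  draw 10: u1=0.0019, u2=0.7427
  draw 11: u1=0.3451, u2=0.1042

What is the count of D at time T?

D at T = 1

t=0.000: G=2 C=9 Z=2 D=5
Draw 1: a1=0.956, a2=2.340, a3=4.130, a4=3.380, a0=10.806; τ=−ln(0.3948)/10.806=0.086 → t=0.086; u2·a0=0.6040·10.806=6.527; a1+a2=3.296 < 6.527 ≤ a1+…+a3=7.426 → R3 fires; G=1 C=11 Z=4 D=4
Draw 2: a1=0.478, a2=1.872, a3=1.652, a4=1.352, a0=5.354; τ=−ln(0.9790)/5.354=0.004 → t=0.090; u2·a0=0.0452·5.354=0.242 ≤ a1=0.478 → R1 fires; G=0 C=11 Z=6 D=5
Draw 3: a1=0.000, a2=2.340, a3=0.000, a4=0.000, a0=2.340; τ=−ln(0.3537)/2.340=0.444 → t=0.534; u2·a0=0.0456·2.340=0.107; a1=0.000 < 0.107 ≤ a1+a2=2.340 → R2 fires; G=1 C=11 Z=6 D=4
Draw 4: a1=0.478, a2=1.872, a3=1.652, a4=1.352, a0=5.354; τ=−ln(0.5809)/5.354=0.101 → t=0.636; u2·a0=0.9139·5.354=4.893; a1+…+a3=4.002 < 4.893 ≤ a1+…+a4=5.354 → R4 fires; G=0 C=11 Z=7 D=3
Draw 5: a1=0.000, a2=1.404, a3=0.000, a4=0.000, a0=1.404; τ=−ln(0.7903)/1.404=0.168 → t=0.803; u2·a0=0.8707·1.404=1.222; a1=0.000 < 1.222 ≤ a1+a2=1.404 → R2 fires; G=1 C=11 Z=7 D=2
Draw 6: a1=0.478, a2=0.936, a3=0.826, a4=0.676, a0=2.916; τ=−ln(0.0551)/2.916=0.994 → t=1.797; u2·a0=0.2847·2.916=0.830; a1=0.478 < 0.830 ≤ a1+a2=1.414 → R2 fires; G=2 C=11 Z=7 D=1
Draw 7: a1=0.956, a2=0.468, a3=0.826, a4=0.676, a0=2.926; τ=−ln(0.7568)/2.926=0.095 → t=1.892; u2·a0=0.5508·2.926=1.612; a1+a2=1.424 < 1.612 ≤ a1+…+a3=2.250 → R3 fires; G=1 C=13 Z=9 D=0
Draw 8: a1=0.478, a2=0.000, a3=0.000, a4=0.000, a0=0.478; τ=−ln(0.8737)/0.478=0.282 → t=2.175; u2·a0=0.4391·0.478=0.210 ≤ a1=0.478 → R1 fires; G=0 C=13 Z=11 D=1
Draw 9: a1=0.000, a2=0.468, a3=0.000, a4=0.000, a0=0.468; τ=−ln(0.3909)/0.468=2.007 → t=4.182; u2·a0=0.0050·0.468=0.002; a1=0.000 < 0.002 ≤ a1+a2=0.468 → R2 fires; G=1 C=13 Z=11 D=0
Draw 10: a1=0.478, a2=0.000, a3=0.000, a4=0.000, a0=0.478; τ=−ln(0.0019)/0.478=13.109 → t=17.291; u2·a0=0.7427·0.478=0.355 ≤ a1=0.478 → R1 fires; G=0 C=13 Z=13 D=1
Draw 11: a1=0.000, a2=0.468, a3=0.000, a4=0.000, a0=0.468; τ=−ln(0.3451)/0.468=2.273 → t=19.564 > T=17.95: stop.
Read off D at T=17.95: 1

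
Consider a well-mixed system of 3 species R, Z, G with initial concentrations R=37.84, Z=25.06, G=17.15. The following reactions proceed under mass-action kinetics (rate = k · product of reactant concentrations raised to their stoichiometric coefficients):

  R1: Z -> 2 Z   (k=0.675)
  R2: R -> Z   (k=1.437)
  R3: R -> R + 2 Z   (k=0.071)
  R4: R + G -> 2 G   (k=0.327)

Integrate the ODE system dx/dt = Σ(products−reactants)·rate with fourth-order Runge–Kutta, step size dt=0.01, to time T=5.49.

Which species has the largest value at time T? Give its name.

RK4 with dt=0.01: 549 steps to T=5.49. Trajectory (selected grid times):
t=0.00: R=37.84 Z=25.06 G=17.15
t=0.61: R=0.00 Z=45.30 G=50.26
t=1.22: R=0.00 Z=68.39 G=50.26
t=1.83: R=0.00 Z=103.23 G=50.26
t=2.44: R=0.00 Z=155.81 G=50.26
t=3.05: R=0.00 Z=235.20 G=50.26
t=3.66: R=0.00 Z=355.02 G=50.26
t=4.27: R=0.00 Z=535.88 G=50.26
t=4.88: R=0.00 Z=808.89 G=50.26
t=5.49: R=0.00 Z=1220.99 G=50.26
At T=5.49: R=0.00 Z=1220.99 G=50.26; the largest is Z.

Dominant species at T: Z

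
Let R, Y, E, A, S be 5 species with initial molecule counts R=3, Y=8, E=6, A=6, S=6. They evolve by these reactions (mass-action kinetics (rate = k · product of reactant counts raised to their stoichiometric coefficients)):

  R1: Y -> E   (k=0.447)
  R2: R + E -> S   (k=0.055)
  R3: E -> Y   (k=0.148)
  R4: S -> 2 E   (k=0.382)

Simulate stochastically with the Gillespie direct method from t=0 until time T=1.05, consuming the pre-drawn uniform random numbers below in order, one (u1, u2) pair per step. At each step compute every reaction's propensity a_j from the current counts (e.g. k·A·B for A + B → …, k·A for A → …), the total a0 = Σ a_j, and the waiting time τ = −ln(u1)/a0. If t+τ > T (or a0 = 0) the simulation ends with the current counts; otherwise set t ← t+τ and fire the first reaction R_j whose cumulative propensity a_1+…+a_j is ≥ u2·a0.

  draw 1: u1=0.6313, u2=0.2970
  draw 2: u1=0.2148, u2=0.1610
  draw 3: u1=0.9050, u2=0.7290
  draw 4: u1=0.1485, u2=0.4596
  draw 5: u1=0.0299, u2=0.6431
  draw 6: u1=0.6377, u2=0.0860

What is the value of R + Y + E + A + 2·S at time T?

Check how each reaction changes W = R + Y + E + A + 2·S (weight of products minus weight of reactants):
R1: Y -> E: (1·1) − (1·1) = 1 − 1 = 0
R2: R + E -> S: (2·1) − (1·1 + 1·1) = 2 − 2 = 0
R3: E -> Y: (1·1) − (1·1) = 1 − 1 = 0
R4: S -> 2 E: (1·2) − (2·1) = 2 − 2 = 0
Every reaction leaves W unchanged, so W is conserved and no simulation is needed: W(T) = W(0) = 3 + 8 + 6 + 6 + 2·6 = 35

Value at T = 35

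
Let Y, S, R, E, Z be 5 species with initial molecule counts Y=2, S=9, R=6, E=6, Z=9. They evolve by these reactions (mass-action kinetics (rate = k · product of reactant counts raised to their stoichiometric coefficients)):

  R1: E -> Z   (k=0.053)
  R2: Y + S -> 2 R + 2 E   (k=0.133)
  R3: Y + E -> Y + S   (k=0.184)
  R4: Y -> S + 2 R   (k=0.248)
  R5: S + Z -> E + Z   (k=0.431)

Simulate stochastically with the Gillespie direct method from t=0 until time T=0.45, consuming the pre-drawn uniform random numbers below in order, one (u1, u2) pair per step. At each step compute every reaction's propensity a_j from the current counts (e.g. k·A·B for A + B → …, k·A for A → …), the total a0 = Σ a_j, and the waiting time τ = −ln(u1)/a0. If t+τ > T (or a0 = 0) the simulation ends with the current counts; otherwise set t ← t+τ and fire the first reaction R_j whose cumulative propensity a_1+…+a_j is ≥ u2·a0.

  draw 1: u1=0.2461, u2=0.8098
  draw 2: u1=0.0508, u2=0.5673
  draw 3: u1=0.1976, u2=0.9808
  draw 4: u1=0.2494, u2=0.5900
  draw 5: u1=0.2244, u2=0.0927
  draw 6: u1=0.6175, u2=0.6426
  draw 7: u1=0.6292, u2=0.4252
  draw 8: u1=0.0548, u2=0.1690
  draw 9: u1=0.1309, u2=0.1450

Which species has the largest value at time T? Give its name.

Dominant species at T: E

t=0.000: Y=2 S=9 R=6 E=6 Z=9
Draw 1: a1=0.318, a2=2.394, a3=2.208, a4=0.496, a5=34.911, a0=40.327; τ=−ln(0.2461)/40.327=0.035 → t=0.035; u2·a0=0.8098·40.327=32.657; a1+…+a4=5.416 < 32.657 ≤ a1+…+a5=40.327 → R5 fires; Y=2 S=8 R=6 E=7 Z=9
Draw 2: a1=0.371, a2=2.128, a3=2.576, a4=0.496, a5=31.032, a0=36.603; τ=−ln(0.0508)/36.603=0.081 → t=0.116; u2·a0=0.5673·36.603=20.765; a1+…+a4=5.571 < 20.765 ≤ a1+…+a5=36.603 → R5 fires; Y=2 S=7 R=6 E=8 Z=9
Draw 3: a1=0.424, a2=1.862, a3=2.944, a4=0.496, a5=27.153, a0=32.879; τ=−ln(0.1976)/32.879=0.049 → t=0.165; u2·a0=0.9808·32.879=32.248; a1+…+a4=5.726 < 32.248 ≤ a1+…+a5=32.879 → R5 fires; Y=2 S=6 R=6 E=9 Z=9
Draw 4: a1=0.477, a2=1.596, a3=3.312, a4=0.496, a5=23.274, a0=29.155; τ=−ln(0.2494)/29.155=0.048 → t=0.213; u2·a0=0.5900·29.155=17.201; a1+…+a4=5.881 < 17.201 ≤ a1+…+a5=29.155 → R5 fires; Y=2 S=5 R=6 E=10 Z=9
Draw 5: a1=0.530, a2=1.330, a3=3.680, a4=0.496, a5=19.395, a0=25.431; τ=−ln(0.2244)/25.431=0.059 → t=0.272; u2·a0=0.0927·25.431=2.357; a1+a2=1.860 < 2.357 ≤ a1+…+a3=5.540 → R3 fires; Y=2 S=6 R=6 E=9 Z=9
Draw 6: a1=0.477, a2=1.596, a3=3.312, a4=0.496, a5=23.274, a0=29.155; τ=−ln(0.6175)/29.155=0.017 → t=0.288; u2·a0=0.6426·29.155=18.735; a1+…+a4=5.881 < 18.735 ≤ a1+…+a5=29.155 → R5 fires; Y=2 S=5 R=6 E=10 Z=9
Draw 7: a1=0.530, a2=1.330, a3=3.680, a4=0.496, a5=19.395, a0=25.431; τ=−ln(0.6292)/25.431=0.018 → t=0.307; u2·a0=0.4252·25.431=10.813; a1+…+a4=6.036 < 10.813 ≤ a1+…+a5=25.431 → R5 fires; Y=2 S=4 R=6 E=11 Z=9
Draw 8: a1=0.583, a2=1.064, a3=4.048, a4=0.496, a5=15.516, a0=21.707; τ=−ln(0.0548)/21.707=0.134 → t=0.440; u2·a0=0.1690·21.707=3.668; a1+a2=1.647 < 3.668 ≤ a1+…+a3=5.695 → R3 fires; Y=2 S=5 R=6 E=10 Z=9
Draw 9: a1=0.530, a2=1.330, a3=3.680, a4=0.496, a5=19.395, a0=25.431; τ=−ln(0.1309)/25.431=0.080 → t=0.520 > T=0.45: stop.
At T=0.45: Y=2 S=5 R=6 E=10 Z=9; the largest is E.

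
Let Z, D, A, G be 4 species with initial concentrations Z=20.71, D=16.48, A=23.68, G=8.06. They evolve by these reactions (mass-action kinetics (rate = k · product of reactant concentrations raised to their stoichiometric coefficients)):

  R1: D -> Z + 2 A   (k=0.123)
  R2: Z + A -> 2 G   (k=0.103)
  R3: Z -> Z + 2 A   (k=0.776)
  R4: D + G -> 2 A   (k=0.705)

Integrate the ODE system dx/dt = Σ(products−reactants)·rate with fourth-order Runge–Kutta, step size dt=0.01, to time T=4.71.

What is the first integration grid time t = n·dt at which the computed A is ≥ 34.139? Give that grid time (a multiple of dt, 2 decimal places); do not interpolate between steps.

RK4 with dt=0.01: 471 steps to T=4.71. Trajectory (selected grid times):
t=0.00: Z=20.71 D=16.48 A=23.68 G=8.06
t=0.07: Z=16.91 D=10.55 A=33.68 G=10.08
t=0.08: Z=16.33 D=9.80 A=34.85 G=10.51
t=0.52: Z=2.21 D=0.01 A=45.18 G=29.32
t=1.05: Z=0.20 D=0.00 A=43.87 G=33.34
t=1.57: Z=0.02 D=0.00 A=43.75 G=33.69
t=2.09: Z=0.00 D=0.00 A=43.74 G=33.73
t=2.62: Z=0.00 D=0.00 A=43.74 G=33.73
t=3.14: Z=0.00 D=0.00 A=43.74 G=33.73
t=3.66: Z=0.00 D=0.00 A=43.74 G=33.73
t=4.19: Z=0.00 D=0.00 A=43.74 G=33.73
t=4.71: Z=0.00 D=0.00 A=43.74 G=33.73
A(0.07)=33.680 < 34.139 but A(0.08)=34.852 ≥ 34.139, so the first grid time is t=0.08.

Threshold first reached at t = 0.08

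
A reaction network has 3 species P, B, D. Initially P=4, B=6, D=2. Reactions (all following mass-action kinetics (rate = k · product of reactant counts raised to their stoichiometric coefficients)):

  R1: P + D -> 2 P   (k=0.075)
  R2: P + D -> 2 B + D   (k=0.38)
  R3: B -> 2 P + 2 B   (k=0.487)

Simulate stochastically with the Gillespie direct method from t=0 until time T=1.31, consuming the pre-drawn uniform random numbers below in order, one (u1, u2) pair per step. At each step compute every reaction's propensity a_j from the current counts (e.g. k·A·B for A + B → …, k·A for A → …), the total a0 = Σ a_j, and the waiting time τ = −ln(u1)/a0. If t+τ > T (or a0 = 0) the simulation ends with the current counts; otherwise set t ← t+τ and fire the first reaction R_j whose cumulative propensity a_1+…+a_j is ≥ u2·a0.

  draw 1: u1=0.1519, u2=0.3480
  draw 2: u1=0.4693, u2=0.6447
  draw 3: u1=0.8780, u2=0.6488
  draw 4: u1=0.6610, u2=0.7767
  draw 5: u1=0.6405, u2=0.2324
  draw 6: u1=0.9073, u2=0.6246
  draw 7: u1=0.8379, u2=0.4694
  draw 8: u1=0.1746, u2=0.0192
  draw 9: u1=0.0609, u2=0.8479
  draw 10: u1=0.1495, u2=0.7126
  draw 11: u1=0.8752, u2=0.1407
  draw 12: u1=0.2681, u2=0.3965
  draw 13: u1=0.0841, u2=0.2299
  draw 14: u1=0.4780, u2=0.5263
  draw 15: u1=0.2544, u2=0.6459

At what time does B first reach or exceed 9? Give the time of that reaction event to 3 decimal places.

t=0.000: P=4 B=6 D=2
Draw 1: a1=0.600, a2=3.040, a3=2.922, a0=6.562; τ=−ln(0.1519)/6.562=0.287 → t=0.287; u2·a0=0.3480·6.562=2.284; a1=0.600 < 2.284 ≤ a1+a2=3.640 → R2 fires; P=3 B=8 D=2
Draw 2: a1=0.450, a2=2.280, a3=3.896, a0=6.626; τ=−ln(0.4693)/6.626=0.114 → t=0.401; u2·a0=0.6447·6.626=4.272; a1+a2=2.730 < 4.272 ≤ a1+…+a3=6.626 → R3 fires; P=5 B=9 D=2
Draw 3: a1=0.750, a2=3.800, a3=4.383, a0=8.933; τ=−ln(0.8780)/8.933=0.015 → t=0.416; u2·a0=0.6488·8.933=5.796; a1+a2=4.550 < 5.796 ≤ a1+…+a3=8.933 → R3 fires; P=7 B=10 D=2
Draw 4: a1=1.050, a2=5.320, a3=4.870, a0=11.240; τ=−ln(0.6610)/11.240=0.037 → t=0.453; u2·a0=0.7767·11.240=8.730; a1+a2=6.370 < 8.730 ≤ a1+…+a3=11.240 → R3 fires; P=9 B=11 D=2
Draw 5: a1=1.350, a2=6.840, a3=5.357, a0=13.547; τ=−ln(0.6405)/13.547=0.033 → t=0.486; u2·a0=0.2324·13.547=3.148; a1=1.350 < 3.148 ≤ a1+a2=8.190 → R2 fires; P=8 B=13 D=2
Draw 6: a1=1.200, a2=6.080, a3=6.331, a0=13.611; τ=−ln(0.9073)/13.611=0.007 → t=0.493; u2·a0=0.6246·13.611=8.501; a1+a2=7.280 < 8.501 ≤ a1+…+a3=13.611 → R3 fires; P=10 B=14 D=2
Draw 7: a1=1.500, a2=7.600, a3=6.818, a0=15.918; τ=−ln(0.8379)/15.918=0.011 → t=0.504; u2·a0=0.4694·15.918=7.472; a1=1.500 < 7.472 ≤ a1+a2=9.100 → R2 fires; P=9 B=16 D=2
Draw 8: a1=1.350, a2=6.840, a3=7.792, a0=15.982; τ=−ln(0.1746)/15.982=0.109 → t=0.613; u2·a0=0.0192·15.982=0.307 ≤ a1=1.350 → R1 fires; P=10 B=16 D=1
Draw 9: a1=0.750, a2=3.800, a3=7.792, a0=12.342; τ=−ln(0.0609)/12.342=0.227 → t=0.840; u2·a0=0.8479·12.342=10.465; a1+a2=4.550 < 10.465 ≤ a1+…+a3=12.342 → R3 fires; P=12 B=17 D=1
Draw 10: a1=0.900, a2=4.560, a3=8.279, a0=13.739; τ=−ln(0.1495)/13.739=0.138 → t=0.978; u2·a0=0.7126·13.739=9.790; a1+a2=5.460 < 9.790 ≤ a1+…+a3=13.739 → R3 fires; P=14 B=18 D=1
Draw 11: a1=1.050, a2=5.320, a3=8.766, a0=15.136; τ=−ln(0.8752)/15.136=0.009 → t=0.987; u2·a0=0.1407·15.136=2.130; a1=1.050 < 2.130 ≤ a1+a2=6.370 → R2 fires; P=13 B=20 D=1
Draw 12: a1=0.975, a2=4.940, a3=9.740, a0=15.655; τ=−ln(0.2681)/15.655=0.084 → t=1.071; u2·a0=0.3965·15.655=6.207; a1+a2=5.915 < 6.207 ≤ a1+…+a3=15.655 → R3 fires; P=15 B=21 D=1
Draw 13: a1=1.125, a2=5.700, a3=10.227, a0=17.052; τ=−ln(0.0841)/17.052=0.145 → t=1.216; u2·a0=0.2299·17.052=3.920; a1=1.125 < 3.920 ≤ a1+a2=6.825 → R2 fires; P=14 B=23 D=1
Draw 14: a1=1.050, a2=5.320, a3=11.201, a0=17.571; τ=−ln(0.4780)/17.571=0.042 → t=1.258; u2·a0=0.5263·17.571=9.248; a1+a2=6.370 < 9.248 ≤ a1+…+a3=17.571 → R3 fires; P=16 B=24 D=1
Draw 15: a1=1.200, a2=6.080, a3=11.688, a0=18.968; τ=−ln(0.2544)/18.968=0.072 → t=1.330 > T=1.31: stop.
B first becomes ≥ 9 when it reaches 9 at the event at t=0.401.

Threshold first reached at t = 0.401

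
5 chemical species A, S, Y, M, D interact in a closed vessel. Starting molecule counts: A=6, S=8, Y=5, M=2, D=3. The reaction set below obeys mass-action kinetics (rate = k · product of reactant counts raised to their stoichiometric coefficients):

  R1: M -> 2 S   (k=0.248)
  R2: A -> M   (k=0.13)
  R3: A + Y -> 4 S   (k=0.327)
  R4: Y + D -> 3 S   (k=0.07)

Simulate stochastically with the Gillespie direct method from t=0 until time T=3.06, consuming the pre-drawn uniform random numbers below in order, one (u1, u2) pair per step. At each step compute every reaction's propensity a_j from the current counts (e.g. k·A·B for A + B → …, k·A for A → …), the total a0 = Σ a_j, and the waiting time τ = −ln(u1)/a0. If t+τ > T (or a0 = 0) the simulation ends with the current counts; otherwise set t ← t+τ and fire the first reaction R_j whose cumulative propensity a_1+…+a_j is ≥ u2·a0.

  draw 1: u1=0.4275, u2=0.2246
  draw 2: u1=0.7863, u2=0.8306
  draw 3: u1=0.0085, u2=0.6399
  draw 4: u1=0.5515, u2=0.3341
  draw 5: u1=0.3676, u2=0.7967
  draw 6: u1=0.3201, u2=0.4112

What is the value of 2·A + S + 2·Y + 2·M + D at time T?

Check how each reaction changes W = 2·A + S + 2·Y + 2·M + D (weight of products minus weight of reactants):
R1: M -> 2 S: (1·2) − (2·1) = 2 − 2 = 0
R2: A -> M: (2·1) − (2·1) = 2 − 2 = 0
R3: A + Y -> 4 S: (1·4) − (2·1 + 2·1) = 4 − 4 = 0
R4: Y + D -> 3 S: (1·3) − (2·1 + 1·1) = 3 − 3 = 0
Every reaction leaves W unchanged, so W is conserved and no simulation is needed: W(T) = W(0) = 2·6 + 8 + 2·5 + 2·2 + 3 = 37

Value at T = 37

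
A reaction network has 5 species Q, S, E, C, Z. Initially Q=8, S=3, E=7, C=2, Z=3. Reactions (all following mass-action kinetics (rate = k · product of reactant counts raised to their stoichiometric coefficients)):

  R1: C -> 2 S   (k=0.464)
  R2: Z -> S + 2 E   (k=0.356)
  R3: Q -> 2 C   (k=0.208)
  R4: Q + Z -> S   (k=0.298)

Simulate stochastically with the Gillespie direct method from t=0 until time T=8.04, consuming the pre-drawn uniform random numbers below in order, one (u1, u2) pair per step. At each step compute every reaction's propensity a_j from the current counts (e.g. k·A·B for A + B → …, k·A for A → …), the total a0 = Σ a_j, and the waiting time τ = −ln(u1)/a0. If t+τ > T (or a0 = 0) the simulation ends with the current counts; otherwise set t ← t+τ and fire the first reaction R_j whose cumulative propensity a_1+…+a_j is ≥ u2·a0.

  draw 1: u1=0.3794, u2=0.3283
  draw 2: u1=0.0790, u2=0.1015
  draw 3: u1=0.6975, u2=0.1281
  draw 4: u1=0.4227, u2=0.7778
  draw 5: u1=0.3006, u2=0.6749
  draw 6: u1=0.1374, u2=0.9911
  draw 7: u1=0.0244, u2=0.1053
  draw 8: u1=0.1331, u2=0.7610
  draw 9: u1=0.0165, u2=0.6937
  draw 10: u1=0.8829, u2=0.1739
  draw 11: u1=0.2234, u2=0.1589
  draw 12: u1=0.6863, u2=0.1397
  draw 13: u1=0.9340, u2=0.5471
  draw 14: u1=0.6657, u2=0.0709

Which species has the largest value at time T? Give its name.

t=0.000: Q=8 S=3 E=7 C=2 Z=3
Draw 1: a1=0.928, a2=1.068, a3=1.664, a4=7.152, a0=10.812; τ=−ln(0.3794)/10.812=0.090 → t=0.090; u2·a0=0.3283·10.812=3.550; a1+a2=1.996 < 3.550 ≤ a1+…+a3=3.660 → R3 fires; Q=7 S=3 E=7 C=4 Z=3
Draw 2: a1=1.856, a2=1.068, a3=1.456, a4=6.258, a0=10.638; τ=−ln(0.0790)/10.638=0.239 → t=0.328; u2·a0=0.1015·10.638=1.080 ≤ a1=1.856 → R1 fires; Q=7 S=5 E=7 C=3 Z=3
Draw 3: a1=1.392, a2=1.068, a3=1.456, a4=6.258, a0=10.174; τ=−ln(0.6975)/10.174=0.035 → t=0.364; u2·a0=0.1281·10.174=1.303 ≤ a1=1.392 → R1 fires; Q=7 S=7 E=7 C=2 Z=3
Draw 4: a1=0.928, a2=1.068, a3=1.456, a4=6.258, a0=9.710; τ=−ln(0.4227)/9.710=0.089 → t=0.452; u2·a0=0.7778·9.710=7.552; a1+…+a3=3.452 < 7.552 ≤ a1+…+a4=9.710 → R4 fires; Q=6 S=8 E=7 C=2 Z=2
Draw 5: a1=0.928, a2=0.712, a3=1.248, a4=3.576, a0=6.464; τ=−ln(0.3006)/6.464=0.186 → t=0.638; u2·a0=0.6749·6.464=4.363; a1+…+a3=2.888 < 4.363 ≤ a1+…+a4=6.464 → R4 fires; Q=5 S=9 E=7 C=2 Z=1
Draw 6: a1=0.928, a2=0.356, a3=1.040, a4=1.490, a0=3.814; τ=−ln(0.1374)/3.814=0.520 → t=1.159; u2·a0=0.9911·3.814=3.780; a1+…+a3=2.324 < 3.780 ≤ a1+…+a4=3.814 → R4 fires; Q=4 S=10 E=7 C=2 Z=0
Draw 7: a1=0.928, a2=0.000, a3=0.832, a4=0.000, a0=1.760; τ=−ln(0.0244)/1.760=2.110 → t=3.268; u2·a0=0.1053·1.760=0.185 ≤ a1=0.928 → R1 fires; Q=4 S=12 E=7 C=1 Z=0
Draw 8: a1=0.464, a2=0.000, a3=0.832, a4=0.000, a0=1.296; τ=−ln(0.1331)/1.296=1.556 → t=4.825; u2·a0=0.7610·1.296=0.986; a1+a2=0.464 < 0.986 ≤ a1+…+a3=1.296 → R3 fires; Q=3 S=12 E=7 C=3 Z=0
Draw 9: a1=1.392, a2=0.000, a3=0.624, a4=0.000, a0=2.016; τ=−ln(0.0165)/2.016=2.036 → t=6.860; u2·a0=0.6937·2.016=1.398; a1+a2=1.392 < 1.398 ≤ a1+…+a3=2.016 → R3 fires; Q=2 S=12 E=7 C=5 Z=0
Draw 10: a1=2.320, a2=0.000, a3=0.416, a4=0.000, a0=2.736; τ=−ln(0.8829)/2.736=0.046 → t=6.906; u2·a0=0.1739·2.736=0.476 ≤ a1=2.320 → R1 fires; Q=2 S=14 E=7 C=4 Z=0
Draw 11: a1=1.856, a2=0.000, a3=0.416, a4=0.000, a0=2.272; τ=−ln(0.2234)/2.272=0.660 → t=7.566; u2·a0=0.1589·2.272=0.361 ≤ a1=1.856 → R1 fires; Q=2 S=16 E=7 C=3 Z=0
Draw 12: a1=1.392, a2=0.000, a3=0.416, a4=0.000, a0=1.808; τ=−ln(0.6863)/1.808=0.208 → t=7.774; u2·a0=0.1397·1.808=0.253 ≤ a1=1.392 → R1 fires; Q=2 S=18 E=7 C=2 Z=0
Draw 13: a1=0.928, a2=0.000, a3=0.416, a4=0.000, a0=1.344; τ=−ln(0.9340)/1.344=0.051 → t=7.825; u2·a0=0.5471·1.344=0.735 ≤ a1=0.928 → R1 fires; Q=2 S=20 E=7 C=1 Z=0
Draw 14: a1=0.464, a2=0.000, a3=0.416, a4=0.000, a0=0.880; τ=−ln(0.6657)/0.880=0.462 → t=8.287 > T=8.04: stop.
At T=8.04: Q=2 S=20 E=7 C=1 Z=0; the largest is S.

Dominant species at T: S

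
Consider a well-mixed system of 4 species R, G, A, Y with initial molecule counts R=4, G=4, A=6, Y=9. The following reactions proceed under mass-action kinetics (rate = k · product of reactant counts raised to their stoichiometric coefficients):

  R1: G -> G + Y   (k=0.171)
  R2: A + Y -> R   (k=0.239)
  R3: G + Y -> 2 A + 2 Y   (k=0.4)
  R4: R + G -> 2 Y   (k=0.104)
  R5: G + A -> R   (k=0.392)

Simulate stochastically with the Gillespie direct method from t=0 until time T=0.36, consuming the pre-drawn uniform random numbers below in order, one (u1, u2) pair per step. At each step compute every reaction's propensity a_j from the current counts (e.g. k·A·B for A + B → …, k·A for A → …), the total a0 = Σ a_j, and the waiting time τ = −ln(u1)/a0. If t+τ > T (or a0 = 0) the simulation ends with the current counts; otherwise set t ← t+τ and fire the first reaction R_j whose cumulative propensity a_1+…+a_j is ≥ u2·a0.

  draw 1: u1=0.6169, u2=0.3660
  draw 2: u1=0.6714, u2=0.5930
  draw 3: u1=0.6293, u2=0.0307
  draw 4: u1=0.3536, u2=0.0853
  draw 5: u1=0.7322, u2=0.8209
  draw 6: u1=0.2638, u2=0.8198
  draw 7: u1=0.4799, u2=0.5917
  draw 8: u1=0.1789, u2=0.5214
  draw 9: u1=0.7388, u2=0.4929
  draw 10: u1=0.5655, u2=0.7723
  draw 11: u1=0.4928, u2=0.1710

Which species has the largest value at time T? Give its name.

t=0.000: R=4 G=4 A=6 Y=9
Draw 1: a1=0.684, a2=12.906, a3=14.400, a4=1.664, a5=9.408, a0=39.062; τ=−ln(0.6169)/39.062=0.012 → t=0.012; u2·a0=0.3660·39.062=14.297; a1+a2=13.590 < 14.297 ≤ a1+…+a3=27.990 → R3 fires; R=4 G=3 A=8 Y=10
Draw 2: a1=0.513, a2=19.120, a3=12.000, a4=1.248, a5=9.408, a0=42.289; τ=−ln(0.6714)/42.289=0.009 → t=0.022; u2·a0=0.5930·42.289=25.077; a1+a2=19.633 < 25.077 ≤ a1+…+a3=31.633 → R3 fires; R=4 G=2 A=10 Y=11
Draw 3: a1=0.342, a2=26.290, a3=8.800, a4=0.832, a5=7.840, a0=44.104; τ=−ln(0.6293)/44.104=0.011 → t=0.032; u2·a0=0.0307·44.104=1.354; a1=0.342 < 1.354 ≤ a1+a2=26.632 → R2 fires; R=5 G=2 A=9 Y=10
Draw 4: a1=0.342, a2=21.510, a3=8.000, a4=1.040, a5=7.056, a0=37.948; τ=−ln(0.3536)/37.948=0.027 → t=0.060; u2·a0=0.0853·37.948=3.237; a1=0.342 < 3.237 ≤ a1+a2=21.852 → R2 fires; R=6 G=2 A=8 Y=9
Draw 5: a1=0.342, a2=17.208, a3=7.200, a4=1.248, a5=6.272, a0=32.270; τ=−ln(0.7322)/32.270=0.010 → t=0.069; u2·a0=0.8209·32.270=26.490; a1+…+a4=25.998 < 26.490 ≤ a1+…+a5=32.270 → R5 fires; R=7 G=1 A=7 Y=9
Draw 6: a1=0.171, a2=15.057, a3=3.600, a4=0.728, a5=2.744, a0=22.300; τ=−ln(0.2638)/22.300=0.060 → t=0.129; u2·a0=0.8198·22.300=18.282; a1+a2=15.228 < 18.282 ≤ a1+…+a3=18.828 → R3 fires; R=7 G=0 A=9 Y=10
Draw 7: a1=0.000, a2=21.510, a3=0.000, a4=0.000, a5=0.000, a0=21.510; τ=−ln(0.4799)/21.510=0.034 → t=0.163; u2·a0=0.5917·21.510=12.727; a1=0.000 < 12.727 ≤ a1+a2=21.510 → R2 fires; R=8 G=0 A=8 Y=9
Draw 8: a1=0.000, a2=17.208, a3=0.000, a4=0.000, a5=0.000, a0=17.208; τ=−ln(0.1789)/17.208=0.100 → t=0.263; u2·a0=0.5214·17.208=8.972; a1=0.000 < 8.972 ≤ a1+a2=17.208 → R2 fires; R=9 G=0 A=7 Y=8
Draw 9: a1=0.000, a2=13.384, a3=0.000, a4=0.000, a5=0.000, a0=13.384; τ=−ln(0.7388)/13.384=0.023 → t=0.286; u2·a0=0.4929·13.384=6.597; a1=0.000 < 6.597 ≤ a1+a2=13.384 → R2 fires; R=10 G=0 A=6 Y=7
Draw 10: a1=0.000, a2=10.038, a3=0.000, a4=0.000, a5=0.000, a0=10.038; τ=−ln(0.5655)/10.038=0.057 → t=0.343; u2·a0=0.7723·10.038=7.752; a1=0.000 < 7.752 ≤ a1+a2=10.038 → R2 fires; R=11 G=0 A=5 Y=6
Draw 11: a1=0.000, a2=7.170, a3=0.000, a4=0.000, a5=0.000, a0=7.170; τ=−ln(0.4928)/7.170=0.099 → t=0.441 > T=0.36: stop.
At T=0.36: R=11 G=0 A=5 Y=6; the largest is R.

Dominant species at T: R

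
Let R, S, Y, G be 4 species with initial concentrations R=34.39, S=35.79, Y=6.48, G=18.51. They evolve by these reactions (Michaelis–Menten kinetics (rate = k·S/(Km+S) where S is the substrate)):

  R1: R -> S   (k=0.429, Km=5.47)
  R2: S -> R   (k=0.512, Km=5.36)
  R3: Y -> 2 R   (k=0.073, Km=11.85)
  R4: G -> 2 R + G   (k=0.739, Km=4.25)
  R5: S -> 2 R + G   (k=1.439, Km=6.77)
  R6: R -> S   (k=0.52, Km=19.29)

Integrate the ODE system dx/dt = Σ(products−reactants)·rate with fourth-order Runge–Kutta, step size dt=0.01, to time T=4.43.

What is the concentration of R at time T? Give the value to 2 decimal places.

R at T = 49.39

RK4 with dt=0.01: 443 steps to T=4.43. Trajectory (selected grid times):
t=0.00: R=34.39 S=35.79 Y=6.48 G=18.51
t=0.49: R=36.06 S=35.33 Y=6.47 G=19.10
t=0.98: R=37.73 S=34.87 Y=6.45 G=19.69
t=1.48: R=39.43 S=34.41 Y=6.44 G=20.30
t=1.97: R=41.09 S=33.96 Y=6.43 G=20.88
t=2.46: R=42.75 S=33.51 Y=6.42 G=21.47
t=2.95: R=44.41 S=33.08 Y=6.40 G=22.06
t=3.45: R=46.09 S=32.63 Y=6.39 G=22.65
t=3.94: R=47.74 S=32.20 Y=6.38 G=23.24
t=4.43: R=49.39 S=31.78 Y=6.37 G=23.82
Read off R at T=4.43: 49.39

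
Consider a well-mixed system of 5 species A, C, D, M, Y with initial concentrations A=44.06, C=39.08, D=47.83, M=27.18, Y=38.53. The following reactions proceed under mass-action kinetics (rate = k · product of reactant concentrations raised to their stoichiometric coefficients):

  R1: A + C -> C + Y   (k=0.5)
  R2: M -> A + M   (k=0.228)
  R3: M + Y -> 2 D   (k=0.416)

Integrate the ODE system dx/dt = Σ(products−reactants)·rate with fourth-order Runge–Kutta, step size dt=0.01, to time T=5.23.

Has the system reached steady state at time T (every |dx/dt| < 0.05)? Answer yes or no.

RK4 with dt=0.01: 523 steps to T=5.23. Trajectory (selected grid times):
t=0.00: A=44.06 C=39.08 D=47.83 M=27.18 Y=38.53
t=0.58: A=0.00 C=39.08 D=102.19 M=0.00 Y=55.73
t=1.16: A=0.00 C=39.08 D=102.19 M=0.00 Y=55.73
t=1.74: A=0.00 C=39.08 D=102.19 M=0.00 Y=55.73
t=2.32: A=0.00 C=39.08 D=102.19 M=0.00 Y=55.73
t=2.91: A=0.00 C=39.08 D=102.19 M=0.00 Y=55.73
t=3.49: A=0.00 C=39.08 D=102.19 M=0.00 Y=55.73
t=4.07: A=0.00 C=39.08 D=102.19 M=0.00 Y=55.73
t=4.65: A=0.00 C=39.08 D=102.19 M=0.00 Y=55.73
t=5.23: A=0.00 C=39.08 D=102.19 M=0.00 Y=55.73
Rates at T: R1=0.0000, R2=0.0000, R3=0.0000
dx/dt at T (Σ net stoichiometry × rate): A=-0.0000, C=+0.0000, D=+0.0000, M=-0.0000, Y=+0.0000
Largest |dx/dt| is |-0.0000| (A) < 0.05 → steady.

Steady state at T: yes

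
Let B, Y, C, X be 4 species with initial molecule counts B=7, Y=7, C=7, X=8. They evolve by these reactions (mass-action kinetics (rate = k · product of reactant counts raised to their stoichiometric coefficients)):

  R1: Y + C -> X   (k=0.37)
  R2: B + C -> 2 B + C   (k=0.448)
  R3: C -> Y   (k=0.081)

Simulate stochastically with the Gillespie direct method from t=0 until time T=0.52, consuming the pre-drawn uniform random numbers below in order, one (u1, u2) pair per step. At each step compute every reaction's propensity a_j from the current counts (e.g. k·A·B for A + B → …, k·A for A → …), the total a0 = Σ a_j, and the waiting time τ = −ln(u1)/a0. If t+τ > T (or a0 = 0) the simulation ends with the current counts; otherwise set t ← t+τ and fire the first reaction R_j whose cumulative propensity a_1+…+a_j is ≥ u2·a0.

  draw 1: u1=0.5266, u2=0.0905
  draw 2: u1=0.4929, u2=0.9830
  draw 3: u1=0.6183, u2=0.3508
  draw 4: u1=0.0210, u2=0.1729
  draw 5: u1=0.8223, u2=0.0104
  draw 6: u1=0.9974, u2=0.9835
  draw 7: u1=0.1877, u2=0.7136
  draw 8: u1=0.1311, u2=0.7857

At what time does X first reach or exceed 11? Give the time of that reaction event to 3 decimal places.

t=0.000: B=7 Y=7 C=7 X=8
Draw 1: a1=18.130, a2=21.952, a3=0.567, a0=40.649; τ=−ln(0.5266)/40.649=0.016 → t=0.016; u2·a0=0.0905·40.649=3.679 ≤ a1=18.130 → R1 fires; B=7 Y=6 C=6 X=9
Draw 2: a1=13.320, a2=18.816, a3=0.486, a0=32.622; τ=−ln(0.4929)/32.622=0.022 → t=0.037; u2·a0=0.9830·32.622=32.067; a1=13.320 < 32.067 ≤ a1+a2=32.136 → R2 fires; B=8 Y=6 C=6 X=9
Draw 3: a1=13.320, a2=21.504, a3=0.486, a0=35.310; τ=−ln(0.6183)/35.310=0.014 → t=0.051; u2·a0=0.3508·35.310=12.387 ≤ a1=13.320 → R1 fires; B=8 Y=5 C=5 X=10
Draw 4: a1=9.250, a2=17.920, a3=0.405, a0=27.575; τ=−ln(0.0210)/27.575=0.140 → t=0.191; u2·a0=0.1729·27.575=4.768 ≤ a1=9.250 → R1 fires; B=8 Y=4 C=4 X=11
Draw 5: a1=5.920, a2=14.336, a3=0.324, a0=20.580; τ=−ln(0.8223)/20.580=0.010 → t=0.201; u2·a0=0.0104·20.580=0.214 ≤ a1=5.920 → R1 fires; B=8 Y=3 C=3 X=12
Draw 6: a1=3.330, a2=10.752, a3=0.243, a0=14.325; τ=−ln(0.9974)/14.325=0.000 → t=0.201; u2·a0=0.9835·14.325=14.089; a1+a2=14.082 < 14.089 ≤ a1+…+a3=14.325 → R3 fires; B=8 Y=4 C=2 X=12
Draw 7: a1=2.960, a2=7.168, a3=0.162, a0=10.290; τ=−ln(0.1877)/10.290=0.163 → t=0.363; u2·a0=0.7136·10.290=7.343; a1=2.960 < 7.343 ≤ a1+a2=10.128 → R2 fires; B=9 Y=4 C=2 X=12
Draw 8: a1=2.960, a2=8.064, a3=0.162, a0=11.186; τ=−ln(0.1311)/11.186=0.182 → t=0.545 > T=0.52: stop.
X first becomes ≥ 11 when it reaches 11 at the event at t=0.191.

Threshold first reached at t = 0.191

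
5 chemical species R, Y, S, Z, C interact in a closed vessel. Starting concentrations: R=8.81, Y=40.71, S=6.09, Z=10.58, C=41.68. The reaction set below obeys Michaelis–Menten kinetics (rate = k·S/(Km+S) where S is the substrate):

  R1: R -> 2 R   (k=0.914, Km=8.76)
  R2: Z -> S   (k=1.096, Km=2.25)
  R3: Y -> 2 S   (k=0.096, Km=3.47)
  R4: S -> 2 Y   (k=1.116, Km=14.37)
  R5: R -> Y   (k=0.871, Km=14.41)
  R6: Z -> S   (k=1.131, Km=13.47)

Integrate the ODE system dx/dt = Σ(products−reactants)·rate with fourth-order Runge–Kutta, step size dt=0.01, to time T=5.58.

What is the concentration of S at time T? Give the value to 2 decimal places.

RK4 with dt=0.01: 558 steps to T=5.58. Trajectory (selected grid times):
t=0.00: R=8.81 Y=40.71 S=6.09 Z=10.58 C=41.68
t=0.62: R=8.89 Y=41.29 S=6.84 Z=9.72 C=41.68
t=1.24: R=8.97 Y=41.90 S=7.55 Z=8.89 C=41.68
t=1.86: R=9.05 Y=42.55 S=8.23 Z=8.08 C=41.68
t=2.48: R=9.13 Y=43.22 S=8.86 Z=7.30 C=41.68
t=3.10: R=9.21 Y=43.91 S=9.45 Z=6.55 C=41.68
t=3.72: R=9.29 Y=44.62 S=10.00 Z=5.83 C=41.68
t=4.34: R=9.37 Y=45.36 S=10.51 Z=5.15 C=41.68
t=4.96: R=9.45 Y=46.11 S=10.97 Z=4.50 C=41.68
t=5.58: R=9.53 Y=46.87 S=11.39 Z=3.89 C=41.68
Read off S at T=5.58: 11.39

S at T = 11.39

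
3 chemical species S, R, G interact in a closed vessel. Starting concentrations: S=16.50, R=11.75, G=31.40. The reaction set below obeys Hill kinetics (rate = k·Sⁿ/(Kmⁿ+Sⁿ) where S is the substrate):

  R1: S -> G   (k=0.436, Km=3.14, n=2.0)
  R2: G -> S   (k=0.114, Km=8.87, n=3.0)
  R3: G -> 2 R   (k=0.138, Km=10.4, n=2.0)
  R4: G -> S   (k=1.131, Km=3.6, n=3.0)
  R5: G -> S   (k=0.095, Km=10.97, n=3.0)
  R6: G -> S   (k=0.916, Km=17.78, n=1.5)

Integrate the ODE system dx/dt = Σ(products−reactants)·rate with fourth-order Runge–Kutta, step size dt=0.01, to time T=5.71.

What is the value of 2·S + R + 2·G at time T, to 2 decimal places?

Check how each reaction changes W = 2·S + R + 2·G (weight of products minus weight of reactants):
R1: S -> G: (2·1) − (2·1) = 2 − 2 = 0
R2: G -> S: (2·1) − (2·1) = 2 − 2 = 0
R3: G -> 2 R: (1·2) − (2·1) = 2 − 2 = 0
R4: G -> S: (2·1) − (2·1) = 2 − 2 = 0
R5: G -> S: (2·1) − (2·1) = 2 − 2 = 0
R6: G -> S: (2·1) − (2·1) = 2 − 2 = 0
Every reaction leaves W unchanged, so W is conserved and no simulation is needed: W(T) = W(0) = 2·16.50 + 11.75 + 2·31.40 = 107.55

Value at T = 107.55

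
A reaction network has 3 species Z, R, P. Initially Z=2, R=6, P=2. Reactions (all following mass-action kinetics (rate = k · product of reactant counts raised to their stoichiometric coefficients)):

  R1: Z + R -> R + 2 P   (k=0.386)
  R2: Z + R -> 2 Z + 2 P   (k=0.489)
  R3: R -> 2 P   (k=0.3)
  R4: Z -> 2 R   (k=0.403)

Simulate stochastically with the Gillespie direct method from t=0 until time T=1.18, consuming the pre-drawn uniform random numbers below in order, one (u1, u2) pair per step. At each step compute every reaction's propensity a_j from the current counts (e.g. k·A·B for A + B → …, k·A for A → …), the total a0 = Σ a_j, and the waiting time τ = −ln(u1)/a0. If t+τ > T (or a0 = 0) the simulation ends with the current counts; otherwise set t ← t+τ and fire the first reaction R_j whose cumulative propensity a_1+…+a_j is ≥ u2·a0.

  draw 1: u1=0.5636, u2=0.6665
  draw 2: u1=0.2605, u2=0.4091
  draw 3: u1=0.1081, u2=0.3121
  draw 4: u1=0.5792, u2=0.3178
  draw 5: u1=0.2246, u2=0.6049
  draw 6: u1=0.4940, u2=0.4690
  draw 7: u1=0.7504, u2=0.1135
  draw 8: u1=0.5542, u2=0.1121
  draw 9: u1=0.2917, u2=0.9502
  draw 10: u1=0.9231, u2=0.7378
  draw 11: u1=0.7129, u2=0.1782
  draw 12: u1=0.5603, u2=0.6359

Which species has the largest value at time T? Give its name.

t=0.000: Z=2 R=6 P=2
Draw 1: a1=4.632, a2=5.868, a3=1.800, a4=0.806, a0=13.106; τ=−ln(0.5636)/13.106=0.044 → t=0.044; u2·a0=0.6665·13.106=8.735; a1=4.632 < 8.735 ≤ a1+a2=10.500 → R2 fires; Z=3 R=5 P=4
Draw 2: a1=5.790, a2=7.335, a3=1.500, a4=1.209, a0=15.834; τ=−ln(0.2605)/15.834=0.085 → t=0.129; u2·a0=0.4091·15.834=6.478; a1=5.790 < 6.478 ≤ a1+a2=13.125 → R2 fires; Z=4 R=4 P=6
Draw 3: a1=6.176, a2=7.824, a3=1.200, a4=1.612, a0=16.812; τ=−ln(0.1081)/16.812=0.132 → t=0.261; u2·a0=0.3121·16.812=5.247 ≤ a1=6.176 → R1 fires; Z=3 R=4 P=8
Draw 4: a1=4.632, a2=5.868, a3=1.200, a4=1.209, a0=12.909; τ=−ln(0.5792)/12.909=0.042 → t=0.303; u2·a0=0.3178·12.909=4.102 ≤ a1=4.632 → R1 fires; Z=2 R=4 P=10
Draw 5: a1=3.088, a2=3.912, a3=1.200, a4=0.806, a0=9.006; τ=−ln(0.2246)/9.006=0.166 → t=0.469; u2·a0=0.6049·9.006=5.448; a1=3.088 < 5.448 ≤ a1+a2=7.000 → R2 fires; Z=3 R=3 P=12
Draw 6: a1=3.474, a2=4.401, a3=0.900, a4=1.209, a0=9.984; τ=−ln(0.4940)/9.984=0.071 → t=0.540; u2·a0=0.4690·9.984=4.682; a1=3.474 < 4.682 ≤ a1+a2=7.875 → R2 fires; Z=4 R=2 P=14
Draw 7: a1=3.088, a2=3.912, a3=0.600, a4=1.612, a0=9.212; τ=−ln(0.7504)/9.212=0.031 → t=0.571; u2·a0=0.1135·9.212=1.046 ≤ a1=3.088 → R1 fires; Z=3 R=2 P=16
Draw 8: a1=2.316, a2=2.934, a3=0.600, a4=1.209, a0=7.059; τ=−ln(0.5542)/7.059=0.084 → t=0.655; u2·a0=0.1121·7.059=0.791 ≤ a1=2.316 → R1 fires; Z=2 R=2 P=18
Draw 9: a1=1.544, a2=1.956, a3=0.600, a4=0.806, a0=4.906; τ=−ln(0.2917)/4.906=0.251 → t=0.906; u2·a0=0.9502·4.906=4.662; a1+…+a3=4.100 < 4.662 ≤ a1+…+a4=4.906 → R4 fires; Z=1 R=4 P=18
Draw 10: a1=1.544, a2=1.956, a3=1.200, a4=0.403, a0=5.103; τ=−ln(0.9231)/5.103=0.016 → t=0.921; u2·a0=0.7378·5.103=3.765; a1+a2=3.500 < 3.765 ≤ a1+…+a3=4.700 → R3 fires; Z=1 R=3 P=20
Draw 11: a1=1.158, a2=1.467, a3=0.900, a4=0.403, a0=3.928; τ=−ln(0.7129)/3.928=0.086 → t=1.008; u2·a0=0.1782·3.928=0.700 ≤ a1=1.158 → R1 fires; Z=0 R=3 P=22
Draw 12: a1=0.000, a2=0.000, a3=0.900, a4=0.000, a0=0.900; τ=−ln(0.5603)/0.900=0.644 → t=1.651 > T=1.18: stop.
At T=1.18: Z=0 R=3 P=22; the largest is P.

Dominant species at T: P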